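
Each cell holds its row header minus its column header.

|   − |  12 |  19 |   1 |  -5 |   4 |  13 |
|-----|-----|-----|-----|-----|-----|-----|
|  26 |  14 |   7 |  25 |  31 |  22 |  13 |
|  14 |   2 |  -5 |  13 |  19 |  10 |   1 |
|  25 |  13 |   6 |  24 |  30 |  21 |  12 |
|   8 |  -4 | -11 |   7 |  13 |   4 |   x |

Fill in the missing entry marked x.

8 − 13 = -5.

-5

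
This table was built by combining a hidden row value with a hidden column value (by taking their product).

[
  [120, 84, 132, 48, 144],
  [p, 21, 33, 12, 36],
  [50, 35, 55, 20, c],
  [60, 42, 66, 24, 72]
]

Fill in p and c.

Each row is a constant multiple of every other row — this is a multiplication table with the headers hidden.
Row 2 is 12/48 = 1/4 times row 1, so its entry in column 1 is 120 × 1/4 = 30.
Row 3 is 20/48 = 5/12 times row 1, so its entry in column 5 is 144 × 5/12 = 60.

p = 30, c = 60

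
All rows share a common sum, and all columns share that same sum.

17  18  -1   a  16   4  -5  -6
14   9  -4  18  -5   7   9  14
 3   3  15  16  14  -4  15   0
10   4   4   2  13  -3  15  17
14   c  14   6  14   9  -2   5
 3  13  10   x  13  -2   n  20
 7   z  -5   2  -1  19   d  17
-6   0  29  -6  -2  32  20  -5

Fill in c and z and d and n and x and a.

c = 2, z = 13, d = 10, n = 0, x = 5, a = 19

Rows 2 and 3 both sum to 62, so that's the common total.
The known cells in row 1 total 43, leaving 62 − 43 = 19 for the blank.
The known cells in column 4 total 57, leaving 62 − 57 = 5 for the blank.
The known cells in row 6 total 62, leaving 62 − 62 = 0 for the blank.
The known cells in column 7 total 52, leaving 62 − 52 = 10 for the blank.
The known cells in row 7 total 49, leaving 62 − 49 = 13 for the blank.
The known cells in row 5 total 60, leaving 62 − 60 = 2 for the blank.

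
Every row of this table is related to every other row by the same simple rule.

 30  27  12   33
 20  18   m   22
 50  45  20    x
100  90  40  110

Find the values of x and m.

Each row is a constant multiple of every other row — this is a multiplication table with the headers hidden.
Row 3 is 45/27 = 5/3 times row 1, so its entry in column 4 is 33 × 5/3 = 55.
Row 2 is 18/27 = 2/3 times row 1, so its entry in column 3 is 12 × 2/3 = 8.

x = 55, m = 8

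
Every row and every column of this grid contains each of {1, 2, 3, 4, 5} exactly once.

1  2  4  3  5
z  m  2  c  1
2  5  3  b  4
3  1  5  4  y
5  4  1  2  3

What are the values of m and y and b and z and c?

m = 3, y = 2, b = 1, z = 4, c = 5

Cell (4,5): row 4 already has {1, 3, 4, 5} → 2.
Cell (2,2): column 2 already has {1, 2, 4, 5} → 3.
At (row 3, col 4): row 3 already has {2, 3, 4, 5}, so the value is 1.
At (row 2, col 1): column 1 already has {1, 2, 3, 5}, so the value is 4.
At (row 2, col 4): row 2 already has {1, 2, 3, 4}, so the value is 5.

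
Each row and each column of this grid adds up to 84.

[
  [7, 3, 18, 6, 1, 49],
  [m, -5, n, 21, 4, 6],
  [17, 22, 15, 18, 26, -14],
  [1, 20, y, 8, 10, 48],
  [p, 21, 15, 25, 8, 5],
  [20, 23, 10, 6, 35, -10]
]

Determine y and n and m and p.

The known cells in row 4 total 87, leaving 84 − 87 = -3 for the blank.
The known cells in column 3 total 55, leaving 84 − 55 = 29 for the blank.
The known cells in row 2 total 55, leaving 84 − 55 = 29 for the blank.
The known cells in row 5 total 74, leaving 84 − 74 = 10 for the blank.

y = -3, n = 29, m = 29, p = 10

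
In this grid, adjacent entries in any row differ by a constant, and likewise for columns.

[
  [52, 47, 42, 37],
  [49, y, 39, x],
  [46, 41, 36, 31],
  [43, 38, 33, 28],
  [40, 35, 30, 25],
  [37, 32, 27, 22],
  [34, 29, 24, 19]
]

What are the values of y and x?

Along each row the entries change by -5 per step; down each column they change by -3.
Row 2: from 49 at column 1, stepping by -5 to column 2 gives 44.
Row 2: from 49 at column 1, stepping by -5 to column 4 gives 34.

y = 44, x = 34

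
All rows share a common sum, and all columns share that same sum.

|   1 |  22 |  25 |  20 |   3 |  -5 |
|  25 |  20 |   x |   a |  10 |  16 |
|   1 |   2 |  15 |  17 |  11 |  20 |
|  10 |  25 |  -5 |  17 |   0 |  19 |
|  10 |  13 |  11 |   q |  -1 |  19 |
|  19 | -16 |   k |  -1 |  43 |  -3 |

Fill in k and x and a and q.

Rows 1 and 3 both sum to 66, so that's the common total.
Row 5: 10 + 13 + 11 − 1 + 19 = 52, so its missing entry is 66 − 52 = 14.
Column 4: 20 + 17 + 17 + 14 − 1 = 67, so its missing entry is 66 − 67 = -1.
Row 2: 25 + 20 − 1 + 10 + 16 = 70, so its missing entry is 66 − 70 = -4.
Row 6: 19 − 16 − 1 + 43 − 3 = 42, so its missing entry is 66 − 42 = 24.

k = 24, x = -4, a = -1, q = 14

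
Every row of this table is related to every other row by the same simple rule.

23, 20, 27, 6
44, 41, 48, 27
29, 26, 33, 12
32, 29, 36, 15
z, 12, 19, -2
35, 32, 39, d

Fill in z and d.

The difference between any two rows is the same in every column — this is an addition table with the headers hidden.
Row 5 minus row 1 is 19 − 27 = -8, so its entry in column 1 is 23 + (-8) = 15.
Row 6 minus row 1 is 39 − 27 = 12, so its entry in column 4 is 6 + 12 = 18.

z = 15, d = 18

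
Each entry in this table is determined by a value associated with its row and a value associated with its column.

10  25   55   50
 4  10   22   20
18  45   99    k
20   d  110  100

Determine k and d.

Each row is a constant multiple of every other row — this is a multiplication table with the headers hidden.
Row 3 is 18/10 = 9/5 times row 1, so its entry in column 4 is 50 × 9/5 = 90.
Row 4 is 20/10 = 2/1 times row 1, so its entry in column 2 is 25 × 2/1 = 50.

k = 90, d = 50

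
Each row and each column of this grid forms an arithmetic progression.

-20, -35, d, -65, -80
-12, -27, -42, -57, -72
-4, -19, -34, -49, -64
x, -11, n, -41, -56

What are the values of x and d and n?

Along each row the entries change by -15 per step; down each column they change by 8.
Row 4: from -11 at column 2, stepping by -15 to column 1 gives 4.
Row 1: from -20 at column 1, stepping by -15 to column 3 gives -50.
Row 4: from -11 at column 2, stepping by -15 to column 3 gives -26.

x = 4, d = -50, n = -26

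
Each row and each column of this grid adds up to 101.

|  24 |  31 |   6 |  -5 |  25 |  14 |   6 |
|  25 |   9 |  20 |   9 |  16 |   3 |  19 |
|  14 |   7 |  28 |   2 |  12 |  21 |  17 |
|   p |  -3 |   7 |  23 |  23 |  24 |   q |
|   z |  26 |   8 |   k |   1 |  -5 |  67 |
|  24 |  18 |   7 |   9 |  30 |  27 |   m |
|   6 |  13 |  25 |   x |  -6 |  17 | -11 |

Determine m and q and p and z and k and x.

Row 6: 24 + 18 + 7 + 9 + 30 + 27 = 115, so its missing entry is 101 − 115 = -14.
Column 7: 6 + 19 + 17 + 67 − 14 − 11 = 84, so its missing entry is 101 − 84 = 17.
Row 4: -3 + 7 + 23 + 23 + 24 + 17 = 91, so its missing entry is 101 − 91 = 10.
Column 1: 24 + 25 + 14 + 10 + 24 + 6 = 103, so its missing entry is 101 − 103 = -2.
Row 5: -2 + 26 + 8 + 1 − 5 + 67 = 95, so its missing entry is 101 − 95 = 6.
Row 7: 6 + 13 + 25 − 6 + 17 − 11 = 44, so its missing entry is 101 − 44 = 57.

m = -14, q = 17, p = 10, z = -2, k = 6, x = 57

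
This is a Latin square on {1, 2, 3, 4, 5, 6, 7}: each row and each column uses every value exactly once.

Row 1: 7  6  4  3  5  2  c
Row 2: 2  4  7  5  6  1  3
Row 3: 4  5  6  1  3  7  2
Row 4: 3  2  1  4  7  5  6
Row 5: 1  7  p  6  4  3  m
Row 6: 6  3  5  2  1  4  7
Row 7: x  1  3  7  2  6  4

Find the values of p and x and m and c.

At (row 7, col 1): row 7 already has {1, 2, 3, 4, 6, 7}, so the value is 5.
At (row 5, col 3): column 3 already has {1, 3, 4, 5, 6, 7}, so the value is 2.
Cell (5,7): row 5 already has {1, 2, 3, 4, 6, 7} → 5.
At (row 1, col 7): row 1 already has {2, 3, 4, 5, 6, 7}, so the value is 1.

p = 2, x = 5, m = 5, c = 1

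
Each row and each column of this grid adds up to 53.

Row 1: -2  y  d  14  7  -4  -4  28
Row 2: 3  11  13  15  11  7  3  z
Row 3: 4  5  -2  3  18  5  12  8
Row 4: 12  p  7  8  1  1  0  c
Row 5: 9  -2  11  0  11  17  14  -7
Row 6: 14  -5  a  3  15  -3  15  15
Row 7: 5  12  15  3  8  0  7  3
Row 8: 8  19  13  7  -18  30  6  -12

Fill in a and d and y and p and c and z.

a = -1, d = -3, y = 17, p = -4, c = 28, z = -10

Row 2: 3 + 11 + 13 + 15 + 11 + 7 + 3 = 63, so its missing entry is 53 − 63 = -10.
Column 8: 28 − 10 + 8 − 7 + 15 + 3 − 12 = 25, so its missing entry is 53 − 25 = 28.
Row 4: 12 + 7 + 8 + 1 + 1 + 0 + 28 = 57, so its missing entry is 53 − 57 = -4.
Column 2: 11 + 5 − 4 − 2 − 5 + 12 + 19 = 36, so its missing entry is 53 − 36 = 17.
Row 1: -2 + 17 + 14 + 7 − 4 − 4 + 28 = 56, so its missing entry is 53 − 56 = -3.
Row 6: 14 − 5 + 3 + 15 − 3 + 15 + 15 = 54, so its missing entry is 53 − 54 = -1.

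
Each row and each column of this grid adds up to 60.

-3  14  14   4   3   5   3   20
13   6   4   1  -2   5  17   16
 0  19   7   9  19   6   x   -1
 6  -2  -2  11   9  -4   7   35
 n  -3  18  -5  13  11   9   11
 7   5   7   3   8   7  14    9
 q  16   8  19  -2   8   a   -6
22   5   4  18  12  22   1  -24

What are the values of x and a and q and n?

The known cells in row 5 total 54, leaving 60 − 54 = 6 for the blank.
The known cells in row 3 total 59, leaving 60 − 59 = 1 for the blank.
The known cells in column 7 total 52, leaving 60 − 52 = 8 for the blank.
The known cells in row 7 total 51, leaving 60 − 51 = 9 for the blank.

x = 1, a = 8, q = 9, n = 6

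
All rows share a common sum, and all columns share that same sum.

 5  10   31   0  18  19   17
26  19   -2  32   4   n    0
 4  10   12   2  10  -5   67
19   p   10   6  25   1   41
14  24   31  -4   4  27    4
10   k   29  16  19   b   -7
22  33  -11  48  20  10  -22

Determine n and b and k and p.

n = 21, b = 27, k = 6, p = -2

Rows 1 and 3 both sum to 100, so that's the common total.
Row 4 has 19 + 10 + 6 + 25 + 1 + 41 = 102; the blank must be 100 − 102 = -2.
Column 2 has 10 + 19 + 10 − 2 + 24 + 33 = 94; the blank must be 100 − 94 = 6.
Row 6 has 10 + 6 + 29 + 16 + 19 − 7 = 73; the blank must be 100 − 73 = 27.
Row 2 has 26 + 19 − 2 + 32 + 4 + 0 = 79; the blank must be 100 − 79 = 21.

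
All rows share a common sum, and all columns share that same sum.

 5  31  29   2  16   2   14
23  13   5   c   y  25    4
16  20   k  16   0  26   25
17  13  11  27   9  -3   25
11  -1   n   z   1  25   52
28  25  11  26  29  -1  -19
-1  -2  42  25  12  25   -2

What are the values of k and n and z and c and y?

k = -4, n = 5, z = 6, c = -3, y = 32

Rows 1 and 4 both sum to 99, so that's the common total.
Column 5: 16 + 0 + 9 + 1 + 29 + 12 = 67, so its missing entry is 99 − 67 = 32.
Row 3: 16 + 20 + 16 + 0 + 26 + 25 = 103, so its missing entry is 99 − 103 = -4.
Column 3: 29 + 5 − 4 + 11 + 11 + 42 = 94, so its missing entry is 99 − 94 = 5.
Row 5: 11 − 1 + 5 + 1 + 25 + 52 = 93, so its missing entry is 99 − 93 = 6.
Row 2: 23 + 13 + 5 + 32 + 25 + 4 = 102, so its missing entry is 99 − 102 = -3.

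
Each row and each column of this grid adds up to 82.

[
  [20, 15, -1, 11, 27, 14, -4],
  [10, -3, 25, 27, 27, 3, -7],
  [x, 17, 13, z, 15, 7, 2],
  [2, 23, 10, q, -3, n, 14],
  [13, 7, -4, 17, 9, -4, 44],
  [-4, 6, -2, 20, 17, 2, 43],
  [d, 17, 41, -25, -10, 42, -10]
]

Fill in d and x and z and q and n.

Row 7: 17 + 41 − 25 − 10 + 42 − 10 = 55, so its missing entry is 82 − 55 = 27.
Column 1: 20 + 10 + 2 + 13 − 4 + 27 = 68, so its missing entry is 82 − 68 = 14.
Row 3: 14 + 17 + 13 + 15 + 7 + 2 = 68, so its missing entry is 82 − 68 = 14.
Column 4: 11 + 27 + 14 + 17 + 20 − 25 = 64, so its missing entry is 82 − 64 = 18.
Row 4: 2 + 23 + 10 + 18 − 3 + 14 = 64, so its missing entry is 82 − 64 = 18.

d = 27, x = 14, z = 14, q = 18, n = 18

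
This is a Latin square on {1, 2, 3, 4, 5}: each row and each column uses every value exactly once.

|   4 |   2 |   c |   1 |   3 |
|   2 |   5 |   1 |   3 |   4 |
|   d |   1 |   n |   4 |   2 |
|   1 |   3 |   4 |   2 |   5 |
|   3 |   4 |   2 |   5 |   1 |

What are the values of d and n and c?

At (row 1, col 3): row 1 already has {1, 2, 3, 4}, so the value is 5.
At (row 3, col 1): column 1 already has {1, 2, 3, 4}, so the value is 5.
At (row 3, col 3): row 3 already has {1, 2, 4, 5}, so the value is 3.

d = 5, n = 3, c = 5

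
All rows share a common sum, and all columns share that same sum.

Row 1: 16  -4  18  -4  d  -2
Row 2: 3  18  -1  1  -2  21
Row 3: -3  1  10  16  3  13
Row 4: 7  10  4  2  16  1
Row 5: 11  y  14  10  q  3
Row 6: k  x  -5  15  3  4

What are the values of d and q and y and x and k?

Rows 2 and 3 both sum to 40, so that's the common total.
Row 1 has 16 − 4 + 18 − 4 − 2 = 24; the blank must be 40 − 24 = 16.
Column 5 has 16 − 2 + 3 + 16 + 3 = 36; the blank must be 40 − 36 = 4.
Column 1 has 16 + 3 − 3 + 7 + 11 = 34; the blank must be 40 − 34 = 6.
Row 6 has 6 − 5 + 15 + 3 + 4 = 23; the blank must be 40 − 23 = 17.
Row 5 has 11 + 14 + 10 + 4 + 3 = 42; the blank must be 40 − 42 = -2.

d = 16, q = 4, y = -2, x = 17, k = 6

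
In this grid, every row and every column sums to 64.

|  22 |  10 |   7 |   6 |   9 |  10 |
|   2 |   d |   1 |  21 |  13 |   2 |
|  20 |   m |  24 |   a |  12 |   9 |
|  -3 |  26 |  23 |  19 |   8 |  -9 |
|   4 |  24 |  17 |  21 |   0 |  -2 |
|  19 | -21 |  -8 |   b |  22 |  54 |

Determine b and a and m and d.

b = -2, a = -1, m = 0, d = 25

Row 6: 19 − 21 − 8 + 22 + 54 = 66, so its missing entry is 64 − 66 = -2.
Row 2: 2 + 1 + 21 + 13 + 2 = 39, so its missing entry is 64 − 39 = 25.
Column 4: 6 + 21 + 19 + 21 − 2 = 65, so its missing entry is 64 − 65 = -1.
Row 3: 20 + 24 − 1 + 12 + 9 = 64, so its missing entry is 64 − 64 = 0.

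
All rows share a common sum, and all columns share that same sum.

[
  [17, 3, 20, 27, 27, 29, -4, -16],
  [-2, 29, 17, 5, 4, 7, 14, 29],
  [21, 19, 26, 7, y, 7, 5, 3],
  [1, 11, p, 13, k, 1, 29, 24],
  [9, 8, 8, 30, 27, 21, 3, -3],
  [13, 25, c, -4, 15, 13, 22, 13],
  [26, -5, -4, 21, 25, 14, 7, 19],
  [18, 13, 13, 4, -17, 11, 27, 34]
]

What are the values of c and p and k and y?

c = 6, p = 17, k = 7, y = 15

Rows 1 and 2 both sum to 103, so that's the common total.
Row 3 has 21 + 19 + 26 + 7 + 7 + 5 + 3 = 88; the blank must be 103 − 88 = 15.
Column 5 has 27 + 4 + 15 + 27 + 15 + 25 − 17 = 96; the blank must be 103 − 96 = 7.
Row 4 has 1 + 11 + 13 + 7 + 1 + 29 + 24 = 86; the blank must be 103 − 86 = 17.
Row 6 has 13 + 25 − 4 + 15 + 13 + 22 + 13 = 97; the blank must be 103 − 97 = 6.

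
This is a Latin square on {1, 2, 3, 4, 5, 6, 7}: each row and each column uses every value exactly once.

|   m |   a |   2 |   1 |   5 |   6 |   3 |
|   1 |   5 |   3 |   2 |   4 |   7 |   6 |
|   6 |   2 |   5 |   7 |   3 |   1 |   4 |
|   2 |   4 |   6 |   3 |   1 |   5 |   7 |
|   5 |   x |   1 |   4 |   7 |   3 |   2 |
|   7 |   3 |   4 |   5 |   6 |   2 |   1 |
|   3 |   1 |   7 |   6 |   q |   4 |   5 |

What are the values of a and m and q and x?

a = 7, m = 4, q = 2, x = 6

At (row 5, col 2): row 5 already has {1, 2, 3, 4, 5, 7}, so the value is 6.
Cell (1,2): column 2 already has {1, 2, 3, 4, 5, 6} → 7.
Cell (7,5): row 7 already has {1, 3, 4, 5, 6, 7} → 2.
For row 1, column 1: row 1 already has {1, 2, 3, 5, 6, 7}; that leaves 4.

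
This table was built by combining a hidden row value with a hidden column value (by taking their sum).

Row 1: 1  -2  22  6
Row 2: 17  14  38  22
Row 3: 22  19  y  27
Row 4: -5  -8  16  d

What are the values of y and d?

y = 43, d = 0

The difference between any two rows is the same in every column — this is an addition table with the headers hidden.
Row 3 minus row 1 is 19 − (-2) = 21, so its entry in column 3 is 22 + 21 = 43.
Row 4 minus row 1 is -8 − (-2) = -6, so its entry in column 4 is 6 + (-6) = 0.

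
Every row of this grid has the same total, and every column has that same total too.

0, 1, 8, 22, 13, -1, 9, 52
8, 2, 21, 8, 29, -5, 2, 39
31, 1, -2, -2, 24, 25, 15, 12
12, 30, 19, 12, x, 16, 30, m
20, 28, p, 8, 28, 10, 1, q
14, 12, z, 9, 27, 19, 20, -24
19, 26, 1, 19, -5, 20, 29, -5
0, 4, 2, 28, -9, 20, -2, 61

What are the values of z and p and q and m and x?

Rows 1 and 2 both sum to 104, so that's the common total.
Column 5: 13 + 29 + 24 + 28 + 27 − 5 − 9 = 107, so its missing entry is 104 − 107 = -3.
Row 4: 12 + 30 + 19 + 12 − 3 + 16 + 30 = 116, so its missing entry is 104 − 116 = -12.
Column 8: 52 + 39 + 12 − 12 − 24 − 5 + 61 = 123, so its missing entry is 104 − 123 = -19.
Row 5: 20 + 28 + 8 + 28 + 10 + 1 − 19 = 76, so its missing entry is 104 − 76 = 28.
Row 6: 14 + 12 + 9 + 27 + 19 + 20 − 24 = 77, so its missing entry is 104 − 77 = 27.

z = 27, p = 28, q = -19, m = -12, x = -3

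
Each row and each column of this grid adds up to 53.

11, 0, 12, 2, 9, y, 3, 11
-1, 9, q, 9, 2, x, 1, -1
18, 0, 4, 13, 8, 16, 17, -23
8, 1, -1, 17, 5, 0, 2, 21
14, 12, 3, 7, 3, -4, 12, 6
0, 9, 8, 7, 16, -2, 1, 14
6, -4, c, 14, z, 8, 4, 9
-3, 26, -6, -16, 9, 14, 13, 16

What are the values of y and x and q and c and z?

Column 5: 9 + 2 + 8 + 5 + 3 + 16 + 9 = 52, so its missing entry is 53 − 52 = 1.
Row 7: 6 − 4 + 14 + 1 + 8 + 4 + 9 = 38, so its missing entry is 53 − 38 = 15.
Column 3: 12 + 4 − 1 + 3 + 8 + 15 − 6 = 35, so its missing entry is 53 − 35 = 18.
Row 2: -1 + 9 + 18 + 9 + 2 + 1 − 1 = 37, so its missing entry is 53 − 37 = 16.
Row 1: 11 + 0 + 12 + 2 + 9 + 3 + 11 = 48, so its missing entry is 53 − 48 = 5.

y = 5, x = 16, q = 18, c = 15, z = 1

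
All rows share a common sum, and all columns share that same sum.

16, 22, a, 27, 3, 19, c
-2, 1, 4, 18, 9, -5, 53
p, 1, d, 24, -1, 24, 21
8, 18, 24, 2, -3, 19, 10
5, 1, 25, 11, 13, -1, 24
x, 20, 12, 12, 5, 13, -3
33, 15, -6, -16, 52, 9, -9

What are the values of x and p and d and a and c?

Rows 2 and 4 both sum to 78, so that's the common total.
The known cells in column 7 total 96, leaving 78 − 96 = -18 for the blank.
The known cells in row 1 total 69, leaving 78 − 69 = 9 for the blank.
The known cells in row 6 total 59, leaving 78 − 59 = 19 for the blank.
The known cells in column 1 total 79, leaving 78 − 79 = -1 for the blank.
The known cells in row 3 total 68, leaving 78 − 68 = 10 for the blank.

x = 19, p = -1, d = 10, a = 9, c = -18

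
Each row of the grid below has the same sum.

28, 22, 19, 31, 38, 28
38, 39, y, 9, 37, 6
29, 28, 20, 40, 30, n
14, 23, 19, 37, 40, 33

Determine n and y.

n = 19, y = 37

The complete rows each total 166.
Row 3 is missing 166 − 147 = 19 (since 29 + 28 + 20 + 40 + 30 = 147).
Row 2 is missing 166 − 129 = 37 (since 38 + 39 + 9 + 37 + 6 = 129).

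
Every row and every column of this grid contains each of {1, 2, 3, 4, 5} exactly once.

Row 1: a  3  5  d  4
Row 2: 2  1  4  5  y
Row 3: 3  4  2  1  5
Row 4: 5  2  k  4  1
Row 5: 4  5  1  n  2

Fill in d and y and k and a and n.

Cell (5,4): row 5 already has {1, 2, 4, 5} → 3.
Cell (1,1): column 1 already has {2, 3, 4, 5} → 1.
For row 1, column 4: row 1 already has {1, 3, 4, 5}; that leaves 2.
Cell (2,5): row 2 already has {1, 2, 4, 5} → 3.
Cell (4,3): row 4 already has {1, 2, 4, 5} → 3.

d = 2, y = 3, k = 3, a = 1, n = 3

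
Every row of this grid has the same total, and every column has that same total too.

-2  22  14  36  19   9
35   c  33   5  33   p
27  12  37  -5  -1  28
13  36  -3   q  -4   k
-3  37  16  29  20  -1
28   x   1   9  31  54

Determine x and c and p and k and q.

Rows 1 and 3 both sum to 98, so that's the common total.
Row 6 has 28 + 1 + 9 + 31 + 54 = 123; the blank must be 98 − 123 = -25.
Column 2 has 22 + 12 + 36 + 37 − 25 = 82; the blank must be 98 − 82 = 16.
Row 2 has 35 + 16 + 33 + 5 + 33 = 122; the blank must be 98 − 122 = -24.
Column 4 has 36 + 5 − 5 + 29 + 9 = 74; the blank must be 98 − 74 = 24.
Row 4 has 13 + 36 − 3 + 24 − 4 = 66; the blank must be 98 − 66 = 32.

x = -25, c = 16, p = -24, k = 32, q = 24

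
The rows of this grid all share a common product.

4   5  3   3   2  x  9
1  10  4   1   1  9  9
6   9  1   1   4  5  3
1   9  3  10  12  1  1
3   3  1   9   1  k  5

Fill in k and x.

Rows 3 and 4 each multiply to 3240, so every row has product 3240.
Row 5: 3×3×1×9×1×5 = 405, so the missing entry is 3240 ÷ 405 = 8.
Row 1: 4×5×3×3×2×9 = 3240, so the missing entry is 3240 ÷ 3240 = 1.

k = 8, x = 1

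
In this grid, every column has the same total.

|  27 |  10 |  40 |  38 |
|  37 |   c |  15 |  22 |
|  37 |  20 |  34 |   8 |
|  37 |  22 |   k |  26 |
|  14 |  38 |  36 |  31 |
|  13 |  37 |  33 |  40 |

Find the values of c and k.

Columns 1 and 4 both add up to 165, so every column sums to 165.
Column 2: 10 + 20 + 22 + 38 + 37 = 127, so the missing entry is 165 − 127 = 38.
Column 3: 40 + 15 + 34 + 36 + 33 = 158, so the missing entry is 165 − 158 = 7.

c = 38, k = 7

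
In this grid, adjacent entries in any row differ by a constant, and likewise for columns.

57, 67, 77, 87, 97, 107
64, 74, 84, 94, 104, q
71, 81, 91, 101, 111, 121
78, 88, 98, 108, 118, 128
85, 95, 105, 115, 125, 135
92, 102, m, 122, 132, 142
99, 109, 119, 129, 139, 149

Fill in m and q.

Along each row the entries change by 10 per step; down each column they change by 7.
Row 6: from 92 at column 1, stepping by 10 to column 3 gives 112.
Row 2: from 64 at column 1, stepping by 10 to column 6 gives 114.

m = 112, q = 114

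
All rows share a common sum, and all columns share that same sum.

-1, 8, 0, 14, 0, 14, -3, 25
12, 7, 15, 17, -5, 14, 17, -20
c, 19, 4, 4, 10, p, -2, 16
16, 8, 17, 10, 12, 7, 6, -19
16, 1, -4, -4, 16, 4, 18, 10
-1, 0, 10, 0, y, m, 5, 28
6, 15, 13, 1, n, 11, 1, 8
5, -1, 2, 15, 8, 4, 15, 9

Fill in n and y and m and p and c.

Rows 1 and 2 both sum to 57, so that's the common total.
Column 1: -1 + 12 + 16 + 16 − 1 + 6 + 5 = 53, so its missing entry is 57 − 53 = 4.
Row 7: 6 + 15 + 13 + 1 + 11 + 1 + 8 = 55, so its missing entry is 57 − 55 = 2.
Column 5: 0 − 5 + 10 + 12 + 16 + 2 + 8 = 43, so its missing entry is 57 − 43 = 14.
Row 6: -1 + 0 + 10 + 0 + 14 + 5 + 28 = 56, so its missing entry is 57 − 56 = 1.
Row 3: 4 + 19 + 4 + 4 + 10 − 2 + 16 = 55, so its missing entry is 57 − 55 = 2.

n = 2, y = 14, m = 1, p = 2, c = 4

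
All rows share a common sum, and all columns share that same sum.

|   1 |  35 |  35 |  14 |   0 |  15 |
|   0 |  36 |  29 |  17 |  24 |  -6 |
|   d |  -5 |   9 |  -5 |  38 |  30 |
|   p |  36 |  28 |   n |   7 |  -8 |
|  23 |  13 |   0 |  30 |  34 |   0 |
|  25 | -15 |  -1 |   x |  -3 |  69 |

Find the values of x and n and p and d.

x = 25, n = 19, p = 18, d = 33

Rows 1 and 2 both sum to 100, so that's the common total.
Row 6 has 25 − 15 − 1 − 3 + 69 = 75; the blank must be 100 − 75 = 25.
Column 4 has 14 + 17 − 5 + 30 + 25 = 81; the blank must be 100 − 81 = 19.
Row 3 has -5 + 9 − 5 + 38 + 30 = 67; the blank must be 100 − 67 = 33.
Row 4 has 36 + 28 + 19 + 7 − 8 = 82; the blank must be 100 − 82 = 18.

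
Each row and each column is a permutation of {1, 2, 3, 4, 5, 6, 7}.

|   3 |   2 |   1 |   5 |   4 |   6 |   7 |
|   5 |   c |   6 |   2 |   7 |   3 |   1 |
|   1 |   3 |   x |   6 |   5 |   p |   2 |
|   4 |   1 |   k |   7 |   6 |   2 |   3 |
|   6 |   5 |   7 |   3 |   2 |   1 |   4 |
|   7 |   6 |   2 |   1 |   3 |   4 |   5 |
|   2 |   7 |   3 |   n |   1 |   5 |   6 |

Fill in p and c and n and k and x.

At (row 2, col 2): row 2 already has {1, 2, 3, 5, 6, 7}, so the value is 4.
At (row 3, col 6): column 6 already has {1, 2, 3, 4, 5, 6}, so the value is 7.
At (row 3, col 3): row 3 already has {1, 2, 3, 5, 6, 7}, so the value is 4.
At (row 4, col 3): row 4 already has {1, 2, 3, 4, 6, 7}, so the value is 5.
Cell (7,4): row 7 already has {1, 2, 3, 5, 6, 7} → 4.

p = 7, c = 4, n = 4, k = 5, x = 4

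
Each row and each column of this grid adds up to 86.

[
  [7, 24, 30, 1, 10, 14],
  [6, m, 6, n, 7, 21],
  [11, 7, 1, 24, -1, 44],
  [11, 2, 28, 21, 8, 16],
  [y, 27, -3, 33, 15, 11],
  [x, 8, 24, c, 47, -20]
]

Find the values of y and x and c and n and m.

y = 3, x = 48, c = -21, n = 28, m = 18

Row 5: 27 − 3 + 33 + 15 + 11 = 83, so its missing entry is 86 − 83 = 3.
Column 2: 24 + 7 + 2 + 27 + 8 = 68, so its missing entry is 86 − 68 = 18.
Column 1: 7 + 6 + 11 + 11 + 3 = 38, so its missing entry is 86 − 38 = 48.
Row 6: 48 + 8 + 24 + 47 − 20 = 107, so its missing entry is 86 − 107 = -21.
Row 2: 6 + 18 + 6 + 7 + 21 = 58, so its missing entry is 86 − 58 = 28.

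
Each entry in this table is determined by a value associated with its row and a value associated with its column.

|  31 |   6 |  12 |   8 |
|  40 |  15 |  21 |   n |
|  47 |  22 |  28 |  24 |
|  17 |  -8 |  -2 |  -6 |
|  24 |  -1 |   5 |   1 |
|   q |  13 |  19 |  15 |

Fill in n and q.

The difference between any two rows is the same in every column — this is an addition table with the headers hidden.
Row 2 minus row 1 is 21 − 12 = 9, so its entry in column 4 is 8 + 9 = 17.
Row 6 minus row 1 is 19 − 12 = 7, so its entry in column 1 is 31 + 7 = 38.

n = 17, q = 38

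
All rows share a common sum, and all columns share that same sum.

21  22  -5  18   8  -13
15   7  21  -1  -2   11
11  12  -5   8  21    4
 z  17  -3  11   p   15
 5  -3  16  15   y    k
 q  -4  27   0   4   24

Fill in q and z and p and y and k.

q = 0, z = -1, p = 12, y = 8, k = 10

Rows 1 and 2 both sum to 51, so that's the common total.
Column 6: -13 + 11 + 4 + 15 + 24 = 41, so its missing entry is 51 − 41 = 10.
Row 5: 5 − 3 + 16 + 15 + 10 = 43, so its missing entry is 51 − 43 = 8.
Column 5: 8 − 2 + 21 + 8 + 4 = 39, so its missing entry is 51 − 39 = 12.
Row 4: 17 − 3 + 11 + 12 + 15 = 52, so its missing entry is 51 − 52 = -1.
Row 6: -4 + 27 + 0 + 4 + 24 = 51, so its missing entry is 51 − 51 = 0.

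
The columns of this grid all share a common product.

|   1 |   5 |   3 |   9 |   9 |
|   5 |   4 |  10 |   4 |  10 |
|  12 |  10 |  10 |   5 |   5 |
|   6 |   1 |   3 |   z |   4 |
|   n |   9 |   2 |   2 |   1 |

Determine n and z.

n = 5, z = 5

Columns 2 and 5 each multiply to 1800, so every column has product 1800.
Column 1: 1×5×12×6 = 360, so the missing entry is 1800 ÷ 360 = 5.
Column 4: 9×4×5×2 = 360, so the missing entry is 1800 ÷ 360 = 5.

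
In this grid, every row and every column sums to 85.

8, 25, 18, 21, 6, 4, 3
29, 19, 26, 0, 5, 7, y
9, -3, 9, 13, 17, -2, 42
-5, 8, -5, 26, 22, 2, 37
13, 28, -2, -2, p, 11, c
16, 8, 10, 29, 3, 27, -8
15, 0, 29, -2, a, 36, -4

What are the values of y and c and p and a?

The known cells in row 2 total 86, leaving 85 − 86 = -1 for the blank.
The known cells in column 7 total 69, leaving 85 − 69 = 16 for the blank.
The known cells in row 5 total 64, leaving 85 − 64 = 21 for the blank.
The known cells in row 7 total 74, leaving 85 − 74 = 11 for the blank.

y = -1, c = 16, p = 21, a = 11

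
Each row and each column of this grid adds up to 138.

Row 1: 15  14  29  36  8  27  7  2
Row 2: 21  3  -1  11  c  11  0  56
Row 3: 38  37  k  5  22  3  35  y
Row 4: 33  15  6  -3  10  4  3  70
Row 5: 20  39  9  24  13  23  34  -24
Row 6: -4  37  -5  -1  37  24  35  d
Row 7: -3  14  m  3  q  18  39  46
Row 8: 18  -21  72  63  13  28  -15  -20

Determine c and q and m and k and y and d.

The known cells in row 2 total 101, leaving 138 − 101 = 37 for the blank.
The known cells in column 5 total 140, leaving 138 − 140 = -2 for the blank.
The known cells in row 7 total 115, leaving 138 − 115 = 23 for the blank.
The known cells in row 6 total 123, leaving 138 − 123 = 15 for the blank.
The known cells in column 8 total 145, leaving 138 − 145 = -7 for the blank.
The known cells in row 3 total 133, leaving 138 − 133 = 5 for the blank.

c = 37, q = -2, m = 23, k = 5, y = -7, d = 15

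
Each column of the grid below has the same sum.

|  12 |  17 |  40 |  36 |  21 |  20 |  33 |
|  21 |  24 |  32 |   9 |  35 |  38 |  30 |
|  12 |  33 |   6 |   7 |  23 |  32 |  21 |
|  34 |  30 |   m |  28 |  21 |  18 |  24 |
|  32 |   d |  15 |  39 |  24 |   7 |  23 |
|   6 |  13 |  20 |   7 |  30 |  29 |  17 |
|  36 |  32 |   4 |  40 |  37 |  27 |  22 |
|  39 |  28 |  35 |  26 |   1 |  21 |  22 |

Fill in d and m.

Column 1 sums to 192 and so does column 6; that's the common total.
In column 2 the known cells total 177, leaving 192 − 177 = 15.
In column 3 the known cells total 152, leaving 192 − 152 = 40.

d = 15, m = 40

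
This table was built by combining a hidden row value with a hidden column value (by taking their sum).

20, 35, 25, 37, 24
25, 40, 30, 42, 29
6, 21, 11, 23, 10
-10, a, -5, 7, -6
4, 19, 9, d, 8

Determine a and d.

a = 5, d = 21

The difference between any two rows is the same in every column — this is an addition table with the headers hidden.
Row 4 minus row 1 is -5 − 25 = -30, so its entry in column 2 is 35 + (-30) = 5.
Row 5 minus row 1 is 9 − 25 = -16, so its entry in column 4 is 37 + (-16) = 21.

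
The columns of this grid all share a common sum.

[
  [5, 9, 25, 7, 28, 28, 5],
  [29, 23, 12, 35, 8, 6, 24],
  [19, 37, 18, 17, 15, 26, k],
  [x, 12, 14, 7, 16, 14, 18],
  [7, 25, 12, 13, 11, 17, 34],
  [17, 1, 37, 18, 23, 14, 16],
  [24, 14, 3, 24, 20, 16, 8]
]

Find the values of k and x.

k = 16, x = 20

Column 2 sums to 121 and so does column 5; that's the common total.
In column 7 the known cells total 105, leaving 121 − 105 = 16.
In column 1 the known cells total 101, leaving 121 − 101 = 20.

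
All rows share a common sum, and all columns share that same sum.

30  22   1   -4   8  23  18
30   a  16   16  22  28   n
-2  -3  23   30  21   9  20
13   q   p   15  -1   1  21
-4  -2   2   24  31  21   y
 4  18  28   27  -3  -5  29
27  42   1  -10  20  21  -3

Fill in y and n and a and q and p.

y = 26, n = -13, a = -1, q = 22, p = 27

Rows 1 and 3 both sum to 98, so that's the common total.
Row 5 has -4 − 2 + 2 + 24 + 31 + 21 = 72; the blank must be 98 − 72 = 26.
Column 7 has 18 + 20 + 21 + 26 + 29 − 3 = 111; the blank must be 98 − 111 = -13.
Row 2 has 30 + 16 + 16 + 22 + 28 − 13 = 99; the blank must be 98 − 99 = -1.
Column 2 has 22 − 1 − 3 − 2 + 18 + 42 = 76; the blank must be 98 − 76 = 22.
Row 4 has 13 + 22 + 15 − 1 + 1 + 21 = 71; the blank must be 98 − 71 = 27.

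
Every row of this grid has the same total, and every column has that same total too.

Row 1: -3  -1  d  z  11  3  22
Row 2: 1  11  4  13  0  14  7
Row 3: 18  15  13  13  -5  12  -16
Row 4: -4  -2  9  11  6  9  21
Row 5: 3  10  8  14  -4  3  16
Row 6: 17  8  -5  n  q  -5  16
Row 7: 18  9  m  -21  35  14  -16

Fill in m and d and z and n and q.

m = 11, d = 10, z = 8, n = 12, q = 7

Rows 2 and 3 both sum to 50, so that's the common total.
Row 7: 18 + 9 − 21 + 35 + 14 − 16 = 39, so its missing entry is 50 − 39 = 11.
Column 5: 11 + 0 − 5 + 6 − 4 + 35 = 43, so its missing entry is 50 − 43 = 7.
Column 3: 4 + 13 + 9 + 8 − 5 + 11 = 40, so its missing entry is 50 − 40 = 10.
Row 1: -3 − 1 + 10 + 11 + 3 + 22 = 42, so its missing entry is 50 − 42 = 8.
Row 6: 17 + 8 − 5 + 7 − 5 + 16 = 38, so its missing entry is 50 − 38 = 12.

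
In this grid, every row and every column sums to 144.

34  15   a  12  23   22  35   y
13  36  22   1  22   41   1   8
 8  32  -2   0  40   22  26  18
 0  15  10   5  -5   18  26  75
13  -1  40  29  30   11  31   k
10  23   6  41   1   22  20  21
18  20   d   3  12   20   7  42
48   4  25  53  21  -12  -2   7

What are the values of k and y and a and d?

k = -9, y = -18, a = 21, d = 22

Row 7 has 18 + 20 + 3 + 12 + 20 + 7 + 42 = 122; the blank must be 144 − 122 = 22.
Column 3 has 22 − 2 + 10 + 40 + 6 + 22 + 25 = 123; the blank must be 144 − 123 = 21.
Row 1 has 34 + 15 + 21 + 12 + 23 + 22 + 35 = 162; the blank must be 144 − 162 = -18.
Row 5 has 13 − 1 + 40 + 29 + 30 + 11 + 31 = 153; the blank must be 144 − 153 = -9.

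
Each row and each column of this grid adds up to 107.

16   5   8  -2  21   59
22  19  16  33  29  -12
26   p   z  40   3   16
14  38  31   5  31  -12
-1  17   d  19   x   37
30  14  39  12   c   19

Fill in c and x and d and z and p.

The known cells in column 2 total 93, leaving 107 − 93 = 14 for the blank.
The known cells in row 6 total 114, leaving 107 − 114 = -7 for the blank.
The known cells in column 5 total 77, leaving 107 − 77 = 30 for the blank.
The known cells in row 5 total 102, leaving 107 − 102 = 5 for the blank.
The known cells in row 3 total 99, leaving 107 − 99 = 8 for the blank.

c = -7, x = 30, d = 5, z = 8, p = 14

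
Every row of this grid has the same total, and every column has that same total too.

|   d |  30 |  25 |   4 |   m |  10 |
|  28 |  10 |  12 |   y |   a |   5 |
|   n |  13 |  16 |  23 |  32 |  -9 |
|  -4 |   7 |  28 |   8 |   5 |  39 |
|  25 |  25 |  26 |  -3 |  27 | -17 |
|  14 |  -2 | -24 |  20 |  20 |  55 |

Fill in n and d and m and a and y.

Rows 4 and 5 both sum to 83, so that's the common total.
The known cells in row 3 total 75, leaving 83 − 75 = 8 for the blank.
The known cells in column 1 total 71, leaving 83 − 71 = 12 for the blank.
The known cells in row 1 total 81, leaving 83 − 81 = 2 for the blank.
The known cells in column 5 total 86, leaving 83 − 86 = -3 for the blank.
The known cells in row 2 total 52, leaving 83 − 52 = 31 for the blank.

n = 8, d = 12, m = 2, a = -3, y = 31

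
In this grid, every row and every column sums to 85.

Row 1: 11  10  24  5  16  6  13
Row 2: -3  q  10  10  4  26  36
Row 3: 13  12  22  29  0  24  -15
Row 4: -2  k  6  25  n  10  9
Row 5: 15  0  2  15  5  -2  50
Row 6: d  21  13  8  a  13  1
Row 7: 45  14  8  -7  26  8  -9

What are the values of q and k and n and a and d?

q = 2, k = 26, n = 11, a = 23, d = 6

Row 2 has -3 + 10 + 10 + 4 + 26 + 36 = 83; the blank must be 85 − 83 = 2.
Column 2 has 10 + 2 + 12 + 0 + 21 + 14 = 59; the blank must be 85 − 59 = 26.
Row 4 has -2 + 26 + 6 + 25 + 10 + 9 = 74; the blank must be 85 − 74 = 11.
Column 5 has 16 + 4 + 0 + 11 + 5 + 26 = 62; the blank must be 85 − 62 = 23.
Row 6 has 21 + 13 + 8 + 23 + 13 + 1 = 79; the blank must be 85 − 79 = 6.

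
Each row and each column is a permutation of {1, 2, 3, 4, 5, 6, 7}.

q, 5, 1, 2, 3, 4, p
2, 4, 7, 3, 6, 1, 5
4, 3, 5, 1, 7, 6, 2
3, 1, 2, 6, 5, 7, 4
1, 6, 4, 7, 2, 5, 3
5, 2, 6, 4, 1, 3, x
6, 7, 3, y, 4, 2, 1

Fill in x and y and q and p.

x = 7, y = 5, q = 7, p = 6

Cell (7,4): row 7 already has {1, 2, 3, 4, 6, 7} → 5.
Cell (6,7): row 6 already has {1, 2, 3, 4, 5, 6} → 7.
Cell (1,7): column 7 already has {1, 2, 3, 4, 5, 7} → 6.
At (row 1, col 1): row 1 already has {1, 2, 3, 4, 5, 6}, so the value is 7.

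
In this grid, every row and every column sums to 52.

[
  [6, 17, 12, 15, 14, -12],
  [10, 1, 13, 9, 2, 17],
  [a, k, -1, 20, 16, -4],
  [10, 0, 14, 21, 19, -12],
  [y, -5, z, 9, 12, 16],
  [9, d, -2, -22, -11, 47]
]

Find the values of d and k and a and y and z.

Row 6 has 9 − 2 − 22 − 11 + 47 = 21; the blank must be 52 − 21 = 31.
Column 2 has 17 + 1 + 0 − 5 + 31 = 44; the blank must be 52 − 44 = 8.
Row 3 has 8 − 1 + 20 + 16 − 4 = 39; the blank must be 52 − 39 = 13.
Column 1 has 6 + 10 + 13 + 10 + 9 = 48; the blank must be 52 − 48 = 4.
Row 5 has 4 − 5 + 9 + 12 + 16 = 36; the blank must be 52 − 36 = 16.

d = 31, k = 8, a = 13, y = 4, z = 16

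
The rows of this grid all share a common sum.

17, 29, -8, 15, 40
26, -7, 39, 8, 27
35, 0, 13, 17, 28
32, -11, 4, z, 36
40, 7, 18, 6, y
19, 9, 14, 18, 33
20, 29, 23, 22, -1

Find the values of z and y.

Rows 6 and 7 both add up to 93, so every row sums to 93.
Row 4: 32 − 11 + 4 + 36 = 61, so the missing entry is 93 − 61 = 32.
Row 5: 40 + 7 + 18 + 6 = 71, so the missing entry is 93 − 71 = 22.

z = 32, y = 22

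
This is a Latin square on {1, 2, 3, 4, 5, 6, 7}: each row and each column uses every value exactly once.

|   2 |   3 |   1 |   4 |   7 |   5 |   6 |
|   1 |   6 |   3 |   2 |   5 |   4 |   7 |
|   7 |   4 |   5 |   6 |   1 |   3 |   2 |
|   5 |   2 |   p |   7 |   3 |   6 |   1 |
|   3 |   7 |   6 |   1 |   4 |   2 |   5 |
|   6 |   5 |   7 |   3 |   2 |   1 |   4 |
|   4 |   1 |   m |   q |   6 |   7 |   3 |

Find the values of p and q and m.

p = 4, q = 5, m = 2

For row 7, column 4: column 4 already has {1, 2, 3, 4, 6, 7}; that leaves 5.
For row 7, column 3: row 7 already has {1, 3, 4, 5, 6, 7}; that leaves 2.
At (row 4, col 3): row 4 already has {1, 2, 3, 5, 6, 7}, so the value is 4.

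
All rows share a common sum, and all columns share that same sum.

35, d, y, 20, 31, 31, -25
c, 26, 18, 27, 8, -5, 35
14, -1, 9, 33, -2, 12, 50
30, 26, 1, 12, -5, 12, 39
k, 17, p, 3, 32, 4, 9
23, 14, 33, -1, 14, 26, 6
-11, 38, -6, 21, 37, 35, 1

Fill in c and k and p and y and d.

c = 6, k = 18, p = 32, y = 28, d = -5

Rows 3 and 4 both sum to 115, so that's the common total.
Column 2 has 26 − 1 + 26 + 17 + 14 + 38 = 120; the blank must be 115 − 120 = -5.
Row 1 has 35 − 5 + 20 + 31 + 31 − 25 = 87; the blank must be 115 − 87 = 28.
Column 3 has 28 + 18 + 9 + 1 + 33 − 6 = 83; the blank must be 115 − 83 = 32.
Row 5 has 17 + 32 + 3 + 32 + 4 + 9 = 97; the blank must be 115 − 97 = 18.
Row 2 has 26 + 18 + 27 + 8 − 5 + 35 = 109; the blank must be 115 − 109 = 6.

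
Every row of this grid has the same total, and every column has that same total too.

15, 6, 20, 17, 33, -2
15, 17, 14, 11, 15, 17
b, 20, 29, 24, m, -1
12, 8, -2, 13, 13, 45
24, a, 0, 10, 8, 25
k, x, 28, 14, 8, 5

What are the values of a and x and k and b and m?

a = 22, x = 16, k = 18, b = 5, m = 12

Rows 1 and 2 both sum to 89, so that's the common total.
Column 5: 33 + 15 + 13 + 8 + 8 = 77, so its missing entry is 89 − 77 = 12.
Row 3: 20 + 29 + 24 + 12 − 1 = 84, so its missing entry is 89 − 84 = 5.
Column 1: 15 + 15 + 5 + 12 + 24 = 71, so its missing entry is 89 − 71 = 18.
Row 6: 18 + 28 + 14 + 8 + 5 = 73, so its missing entry is 89 − 73 = 16.
Row 5: 24 + 0 + 10 + 8 + 25 = 67, so its missing entry is 89 − 67 = 22.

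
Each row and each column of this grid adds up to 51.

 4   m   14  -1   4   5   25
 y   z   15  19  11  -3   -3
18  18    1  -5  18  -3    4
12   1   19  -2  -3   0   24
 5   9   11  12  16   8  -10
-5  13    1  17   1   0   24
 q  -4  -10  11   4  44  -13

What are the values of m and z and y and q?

The known cells in row 1 total 51, leaving 51 − 51 = 0 for the blank.
The known cells in column 2 total 37, leaving 51 − 37 = 14 for the blank.
The known cells in row 2 total 53, leaving 51 − 53 = -2 for the blank.
The known cells in row 7 total 32, leaving 51 − 32 = 19 for the blank.

m = 0, z = 14, y = -2, q = 19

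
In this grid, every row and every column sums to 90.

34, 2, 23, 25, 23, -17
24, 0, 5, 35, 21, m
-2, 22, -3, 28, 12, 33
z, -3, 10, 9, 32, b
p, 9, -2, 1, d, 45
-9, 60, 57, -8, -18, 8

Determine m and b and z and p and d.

m = 5, b = 16, z = 26, p = 17, d = 20

Column 5: 23 + 21 + 12 + 32 − 18 = 70, so its missing entry is 90 − 70 = 20.
Row 5: 9 − 2 + 1 + 20 + 45 = 73, so its missing entry is 90 − 73 = 17.
Row 2: 24 + 0 + 5 + 35 + 21 = 85, so its missing entry is 90 − 85 = 5.
Column 1: 34 + 24 − 2 + 17 − 9 = 64, so its missing entry is 90 − 64 = 26.
Row 4: 26 − 3 + 10 + 9 + 32 = 74, so its missing entry is 90 − 74 = 16.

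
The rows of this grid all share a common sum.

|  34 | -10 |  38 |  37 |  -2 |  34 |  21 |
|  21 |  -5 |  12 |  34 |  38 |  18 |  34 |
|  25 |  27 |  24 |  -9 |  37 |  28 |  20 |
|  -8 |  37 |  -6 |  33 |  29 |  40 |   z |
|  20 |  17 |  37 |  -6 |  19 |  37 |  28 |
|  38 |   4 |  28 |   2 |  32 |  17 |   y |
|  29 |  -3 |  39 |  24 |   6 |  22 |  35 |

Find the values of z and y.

Rows 1 and 5 both add up to 152, so every row sums to 152.
Row 4: -8 + 37 − 6 + 33 + 29 + 40 = 125, so the missing entry is 152 − 125 = 27.
Row 6: 38 + 4 + 28 + 2 + 32 + 17 = 121, so the missing entry is 152 − 121 = 31.

z = 27, y = 31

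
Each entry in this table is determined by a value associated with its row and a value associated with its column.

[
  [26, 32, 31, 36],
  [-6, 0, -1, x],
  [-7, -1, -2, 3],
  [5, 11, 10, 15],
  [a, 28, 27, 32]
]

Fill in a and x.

The difference between any two rows is the same in every column — this is an addition table with the headers hidden.
Row 5 minus row 1 is 27 − 31 = -4, so its entry in column 1 is 26 + (-4) = 22.
Row 2 minus row 1 is -1 − 31 = -32, so its entry in column 4 is 36 + (-32) = 4.

a = 22, x = 4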